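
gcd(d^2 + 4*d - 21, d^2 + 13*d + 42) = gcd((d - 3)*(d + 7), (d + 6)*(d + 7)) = d + 7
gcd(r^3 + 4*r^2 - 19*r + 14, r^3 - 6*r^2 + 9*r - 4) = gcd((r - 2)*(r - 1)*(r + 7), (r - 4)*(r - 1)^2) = r - 1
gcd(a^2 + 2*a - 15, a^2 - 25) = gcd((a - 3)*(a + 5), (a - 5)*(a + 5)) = a + 5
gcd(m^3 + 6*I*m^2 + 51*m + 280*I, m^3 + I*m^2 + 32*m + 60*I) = m + 5*I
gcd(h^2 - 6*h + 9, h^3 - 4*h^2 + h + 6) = h - 3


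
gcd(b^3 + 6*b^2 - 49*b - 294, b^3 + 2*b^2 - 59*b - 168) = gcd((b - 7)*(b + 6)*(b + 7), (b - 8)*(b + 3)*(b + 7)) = b + 7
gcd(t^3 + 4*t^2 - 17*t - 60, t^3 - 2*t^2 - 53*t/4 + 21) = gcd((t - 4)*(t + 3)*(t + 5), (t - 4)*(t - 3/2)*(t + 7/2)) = t - 4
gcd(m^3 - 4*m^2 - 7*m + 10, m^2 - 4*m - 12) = m + 2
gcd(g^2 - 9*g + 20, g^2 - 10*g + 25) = g - 5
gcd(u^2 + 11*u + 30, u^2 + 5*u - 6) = u + 6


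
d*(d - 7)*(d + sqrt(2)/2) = d^3 - 7*d^2 + sqrt(2)*d^2/2 - 7*sqrt(2)*d/2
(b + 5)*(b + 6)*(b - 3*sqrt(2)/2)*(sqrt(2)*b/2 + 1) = sqrt(2)*b^4/2 - b^3/2 + 11*sqrt(2)*b^3/2 - 11*b^2/2 + 27*sqrt(2)*b^2/2 - 33*sqrt(2)*b/2 - 15*b - 45*sqrt(2)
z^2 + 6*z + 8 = (z + 2)*(z + 4)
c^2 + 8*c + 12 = (c + 2)*(c + 6)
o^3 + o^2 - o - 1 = (o - 1)*(o + 1)^2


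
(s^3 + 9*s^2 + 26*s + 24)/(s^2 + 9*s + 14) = (s^2 + 7*s + 12)/(s + 7)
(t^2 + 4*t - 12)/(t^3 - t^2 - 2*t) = (t + 6)/(t*(t + 1))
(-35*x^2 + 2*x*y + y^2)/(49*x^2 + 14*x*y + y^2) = (-5*x + y)/(7*x + y)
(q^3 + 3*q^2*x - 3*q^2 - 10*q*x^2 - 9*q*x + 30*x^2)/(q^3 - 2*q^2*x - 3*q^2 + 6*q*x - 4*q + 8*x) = (q^2 + 5*q*x - 3*q - 15*x)/(q^2 - 3*q - 4)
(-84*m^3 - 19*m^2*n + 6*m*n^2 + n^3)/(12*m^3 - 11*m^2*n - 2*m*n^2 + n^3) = (-7*m - n)/(m - n)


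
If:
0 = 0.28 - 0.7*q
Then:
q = 0.40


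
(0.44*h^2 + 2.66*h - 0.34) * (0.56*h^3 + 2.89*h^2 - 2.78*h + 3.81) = 0.2464*h^5 + 2.7612*h^4 + 6.2738*h^3 - 6.701*h^2 + 11.0798*h - 1.2954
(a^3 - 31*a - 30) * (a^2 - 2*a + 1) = a^5 - 2*a^4 - 30*a^3 + 32*a^2 + 29*a - 30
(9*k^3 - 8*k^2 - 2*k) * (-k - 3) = -9*k^4 - 19*k^3 + 26*k^2 + 6*k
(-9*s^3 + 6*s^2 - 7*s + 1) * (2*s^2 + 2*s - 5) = -18*s^5 - 6*s^4 + 43*s^3 - 42*s^2 + 37*s - 5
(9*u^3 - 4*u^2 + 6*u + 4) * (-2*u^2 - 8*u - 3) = -18*u^5 - 64*u^4 - 7*u^3 - 44*u^2 - 50*u - 12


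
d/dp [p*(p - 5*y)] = 2*p - 5*y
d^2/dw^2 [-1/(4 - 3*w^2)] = 6*(9*w^2 + 4)/(3*w^2 - 4)^3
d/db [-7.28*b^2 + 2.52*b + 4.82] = 2.52 - 14.56*b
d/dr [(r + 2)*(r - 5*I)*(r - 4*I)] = 3*r^2 + r*(4 - 18*I) - 20 - 18*I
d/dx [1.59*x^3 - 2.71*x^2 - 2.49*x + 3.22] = 4.77*x^2 - 5.42*x - 2.49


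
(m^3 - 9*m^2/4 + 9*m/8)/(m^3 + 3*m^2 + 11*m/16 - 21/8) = 2*m*(2*m - 3)/(4*m^2 + 15*m + 14)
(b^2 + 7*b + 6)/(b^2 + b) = (b + 6)/b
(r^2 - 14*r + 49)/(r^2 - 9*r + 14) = (r - 7)/(r - 2)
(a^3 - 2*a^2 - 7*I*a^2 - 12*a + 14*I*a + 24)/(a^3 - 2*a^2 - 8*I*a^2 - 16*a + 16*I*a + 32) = (a - 3*I)/(a - 4*I)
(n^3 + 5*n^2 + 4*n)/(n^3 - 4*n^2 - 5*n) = (n + 4)/(n - 5)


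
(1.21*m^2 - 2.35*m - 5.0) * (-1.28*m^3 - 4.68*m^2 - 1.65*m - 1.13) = -1.5488*m^5 - 2.6548*m^4 + 15.4015*m^3 + 25.9102*m^2 + 10.9055*m + 5.65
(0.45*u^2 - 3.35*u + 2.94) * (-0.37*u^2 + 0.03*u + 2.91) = -0.1665*u^4 + 1.253*u^3 + 0.1212*u^2 - 9.6603*u + 8.5554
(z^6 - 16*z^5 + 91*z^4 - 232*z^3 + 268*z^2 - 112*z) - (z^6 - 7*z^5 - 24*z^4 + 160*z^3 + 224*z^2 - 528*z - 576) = -9*z^5 + 115*z^4 - 392*z^3 + 44*z^2 + 416*z + 576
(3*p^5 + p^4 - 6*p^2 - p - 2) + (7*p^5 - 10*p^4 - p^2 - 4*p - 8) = 10*p^5 - 9*p^4 - 7*p^2 - 5*p - 10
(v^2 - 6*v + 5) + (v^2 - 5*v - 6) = 2*v^2 - 11*v - 1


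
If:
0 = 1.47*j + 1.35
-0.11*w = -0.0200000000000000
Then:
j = -0.92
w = 0.18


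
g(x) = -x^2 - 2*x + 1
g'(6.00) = -14.00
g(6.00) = -47.00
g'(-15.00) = 28.00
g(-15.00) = -194.00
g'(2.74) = -7.48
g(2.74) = -11.99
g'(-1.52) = 1.04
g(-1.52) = 1.73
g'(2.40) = -6.80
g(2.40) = -9.56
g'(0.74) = -3.48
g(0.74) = -1.03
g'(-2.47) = 2.94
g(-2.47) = -0.16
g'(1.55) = -5.10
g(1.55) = -4.50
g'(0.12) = -2.24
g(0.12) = 0.75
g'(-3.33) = 4.66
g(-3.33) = -3.43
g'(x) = -2*x - 2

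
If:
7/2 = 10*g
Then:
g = 7/20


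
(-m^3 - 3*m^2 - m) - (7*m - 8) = -m^3 - 3*m^2 - 8*m + 8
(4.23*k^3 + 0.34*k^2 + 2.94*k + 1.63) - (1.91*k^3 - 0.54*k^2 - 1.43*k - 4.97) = 2.32*k^3 + 0.88*k^2 + 4.37*k + 6.6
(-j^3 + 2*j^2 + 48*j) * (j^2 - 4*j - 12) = -j^5 + 6*j^4 + 52*j^3 - 216*j^2 - 576*j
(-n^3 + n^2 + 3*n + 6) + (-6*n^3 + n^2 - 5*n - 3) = -7*n^3 + 2*n^2 - 2*n + 3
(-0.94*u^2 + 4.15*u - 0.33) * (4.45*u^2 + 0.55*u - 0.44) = -4.183*u^4 + 17.9505*u^3 + 1.2276*u^2 - 2.0075*u + 0.1452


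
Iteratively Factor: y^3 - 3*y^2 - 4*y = (y)*(y^2 - 3*y - 4) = y*(y - 4)*(y + 1)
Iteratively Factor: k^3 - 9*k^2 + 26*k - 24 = (k - 2)*(k^2 - 7*k + 12) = (k - 3)*(k - 2)*(k - 4)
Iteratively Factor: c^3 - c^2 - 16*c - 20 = (c - 5)*(c^2 + 4*c + 4) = (c - 5)*(c + 2)*(c + 2)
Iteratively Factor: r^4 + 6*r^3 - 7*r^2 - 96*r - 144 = (r + 3)*(r^3 + 3*r^2 - 16*r - 48) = (r + 3)*(r + 4)*(r^2 - r - 12) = (r + 3)^2*(r + 4)*(r - 4)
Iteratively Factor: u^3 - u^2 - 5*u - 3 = (u - 3)*(u^2 + 2*u + 1) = (u - 3)*(u + 1)*(u + 1)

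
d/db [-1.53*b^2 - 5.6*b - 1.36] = -3.06*b - 5.6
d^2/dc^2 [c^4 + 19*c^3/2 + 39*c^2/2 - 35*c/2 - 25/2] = 12*c^2 + 57*c + 39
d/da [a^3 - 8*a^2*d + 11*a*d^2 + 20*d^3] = 3*a^2 - 16*a*d + 11*d^2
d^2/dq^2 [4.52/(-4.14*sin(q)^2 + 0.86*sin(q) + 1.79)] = (-309.883968*sin(q)^4 + 48.279024*sin(q)^3 + 327.499312*sin(q)^2 - 89.59996*sin(q) + 73.677808)/(-4.14*sin(q)^2 + 0.86*sin(q) + 1.79)^3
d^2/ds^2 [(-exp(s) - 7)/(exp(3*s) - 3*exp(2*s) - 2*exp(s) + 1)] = (-4*exp(6*s) - 54*exp(5*s) + 214*exp(4*s) - 205*exp(3*s) - 81*exp(2*s) - 114*exp(s) - 15)*exp(s)/(exp(9*s) - 9*exp(8*s) + 21*exp(7*s) + 12*exp(6*s) - 60*exp(5*s) - 21*exp(4*s) + 31*exp(3*s) + 3*exp(2*s) - 6*exp(s) + 1)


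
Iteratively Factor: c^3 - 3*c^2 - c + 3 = (c - 3)*(c^2 - 1) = (c - 3)*(c + 1)*(c - 1)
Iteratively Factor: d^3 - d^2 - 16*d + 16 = (d - 4)*(d^2 + 3*d - 4) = (d - 4)*(d - 1)*(d + 4)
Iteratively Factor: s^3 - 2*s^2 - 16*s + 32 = (s - 2)*(s^2 - 16) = (s - 4)*(s - 2)*(s + 4)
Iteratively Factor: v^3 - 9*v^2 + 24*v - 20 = (v - 5)*(v^2 - 4*v + 4) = (v - 5)*(v - 2)*(v - 2)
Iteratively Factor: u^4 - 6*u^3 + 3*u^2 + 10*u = (u - 5)*(u^3 - u^2 - 2*u) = u*(u - 5)*(u^2 - u - 2) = u*(u - 5)*(u - 2)*(u + 1)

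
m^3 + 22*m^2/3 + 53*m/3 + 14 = (m + 2)*(m + 7/3)*(m + 3)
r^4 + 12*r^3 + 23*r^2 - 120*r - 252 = (r - 3)*(r + 2)*(r + 6)*(r + 7)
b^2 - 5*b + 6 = (b - 3)*(b - 2)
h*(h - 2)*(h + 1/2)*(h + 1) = h^4 - h^3/2 - 5*h^2/2 - h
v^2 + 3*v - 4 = (v - 1)*(v + 4)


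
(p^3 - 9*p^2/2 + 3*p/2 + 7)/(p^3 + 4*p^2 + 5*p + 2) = (p^2 - 11*p/2 + 7)/(p^2 + 3*p + 2)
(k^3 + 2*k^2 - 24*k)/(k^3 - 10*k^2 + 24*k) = (k + 6)/(k - 6)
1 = 1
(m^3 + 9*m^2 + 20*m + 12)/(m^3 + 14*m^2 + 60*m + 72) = (m + 1)/(m + 6)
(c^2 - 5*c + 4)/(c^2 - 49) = (c^2 - 5*c + 4)/(c^2 - 49)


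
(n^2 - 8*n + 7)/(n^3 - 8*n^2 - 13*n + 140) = (n - 1)/(n^2 - n - 20)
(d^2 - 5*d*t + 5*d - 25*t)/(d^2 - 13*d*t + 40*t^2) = (-d - 5)/(-d + 8*t)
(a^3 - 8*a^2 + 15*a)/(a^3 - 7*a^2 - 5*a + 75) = a*(a - 3)/(a^2 - 2*a - 15)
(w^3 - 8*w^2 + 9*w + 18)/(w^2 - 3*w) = w - 5 - 6/w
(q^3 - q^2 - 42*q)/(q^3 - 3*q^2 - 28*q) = (q + 6)/(q + 4)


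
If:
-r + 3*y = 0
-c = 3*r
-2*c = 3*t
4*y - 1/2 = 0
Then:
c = -9/8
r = 3/8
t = 3/4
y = 1/8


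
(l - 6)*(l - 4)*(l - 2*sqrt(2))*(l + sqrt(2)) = l^4 - 10*l^3 - sqrt(2)*l^3 + 10*sqrt(2)*l^2 + 20*l^2 - 24*sqrt(2)*l + 40*l - 96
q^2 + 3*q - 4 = (q - 1)*(q + 4)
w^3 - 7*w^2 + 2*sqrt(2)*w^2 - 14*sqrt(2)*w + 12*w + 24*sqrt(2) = (w - 4)*(w - 3)*(w + 2*sqrt(2))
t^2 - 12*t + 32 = (t - 8)*(t - 4)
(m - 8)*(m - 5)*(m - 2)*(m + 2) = m^4 - 13*m^3 + 36*m^2 + 52*m - 160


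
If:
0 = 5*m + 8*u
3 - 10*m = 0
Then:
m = 3/10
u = -3/16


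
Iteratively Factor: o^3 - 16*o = (o + 4)*(o^2 - 4*o) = o*(o + 4)*(o - 4)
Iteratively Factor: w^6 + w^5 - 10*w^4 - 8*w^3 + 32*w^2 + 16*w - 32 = (w - 2)*(w^5 + 3*w^4 - 4*w^3 - 16*w^2 + 16) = (w - 2)^2*(w^4 + 5*w^3 + 6*w^2 - 4*w - 8) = (w - 2)^2*(w - 1)*(w^3 + 6*w^2 + 12*w + 8) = (w - 2)^2*(w - 1)*(w + 2)*(w^2 + 4*w + 4) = (w - 2)^2*(w - 1)*(w + 2)^2*(w + 2)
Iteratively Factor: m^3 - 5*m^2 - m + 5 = (m + 1)*(m^2 - 6*m + 5) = (m - 1)*(m + 1)*(m - 5)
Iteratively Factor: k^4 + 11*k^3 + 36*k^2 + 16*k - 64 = (k + 4)*(k^3 + 7*k^2 + 8*k - 16) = (k + 4)^2*(k^2 + 3*k - 4) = (k + 4)^3*(k - 1)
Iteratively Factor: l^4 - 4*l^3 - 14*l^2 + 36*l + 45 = (l - 5)*(l^3 + l^2 - 9*l - 9) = (l - 5)*(l - 3)*(l^2 + 4*l + 3) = (l - 5)*(l - 3)*(l + 1)*(l + 3)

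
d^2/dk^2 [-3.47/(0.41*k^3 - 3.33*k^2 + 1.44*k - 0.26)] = ((8.5362*k - 23.1102)*(0.41*k^3 - 3.33*k^2 + 1.44*k - 0.26) - 3.47*(1.23*k^2 - 6.66*k + 1.44)*(2.46*k^2 - 13.32*k + 2.88))/(0.41*k^3 - 3.33*k^2 + 1.44*k - 0.26)^3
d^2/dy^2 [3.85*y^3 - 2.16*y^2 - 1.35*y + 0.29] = 23.1*y - 4.32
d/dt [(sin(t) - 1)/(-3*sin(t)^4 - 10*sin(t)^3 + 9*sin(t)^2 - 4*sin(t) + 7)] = (9*sin(t)^4 + 8*sin(t)^3 - 39*sin(t)^2 + 18*sin(t) + 3)*cos(t)/(3*sin(t)^4 + 10*sin(t)^3 - 9*sin(t)^2 + 4*sin(t) - 7)^2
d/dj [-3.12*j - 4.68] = -3.12000000000000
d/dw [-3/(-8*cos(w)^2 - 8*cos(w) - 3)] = 24*(sin(w) + sin(2*w))/(8*cos(w) + 4*cos(2*w) + 7)^2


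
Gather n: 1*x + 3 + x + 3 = 2*x + 6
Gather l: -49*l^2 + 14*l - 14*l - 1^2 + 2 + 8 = 9 - 49*l^2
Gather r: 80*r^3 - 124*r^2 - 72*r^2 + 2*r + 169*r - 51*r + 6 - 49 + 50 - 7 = 80*r^3 - 196*r^2 + 120*r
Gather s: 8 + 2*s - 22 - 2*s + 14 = 0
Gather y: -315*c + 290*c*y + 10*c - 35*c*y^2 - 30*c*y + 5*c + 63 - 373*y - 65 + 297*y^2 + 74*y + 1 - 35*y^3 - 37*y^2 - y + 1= -300*c - 35*y^3 + y^2*(260 - 35*c) + y*(260*c - 300)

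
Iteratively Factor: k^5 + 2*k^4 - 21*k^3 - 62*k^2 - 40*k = (k - 5)*(k^4 + 7*k^3 + 14*k^2 + 8*k) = (k - 5)*(k + 1)*(k^3 + 6*k^2 + 8*k) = (k - 5)*(k + 1)*(k + 2)*(k^2 + 4*k) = (k - 5)*(k + 1)*(k + 2)*(k + 4)*(k)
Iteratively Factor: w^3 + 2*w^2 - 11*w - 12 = (w + 4)*(w^2 - 2*w - 3) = (w - 3)*(w + 4)*(w + 1)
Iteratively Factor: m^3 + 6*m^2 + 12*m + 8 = (m + 2)*(m^2 + 4*m + 4) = (m + 2)^2*(m + 2)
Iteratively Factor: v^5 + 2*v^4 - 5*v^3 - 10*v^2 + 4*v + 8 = (v + 2)*(v^4 - 5*v^2 + 4) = (v + 1)*(v + 2)*(v^3 - v^2 - 4*v + 4) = (v + 1)*(v + 2)^2*(v^2 - 3*v + 2) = (v - 2)*(v + 1)*(v + 2)^2*(v - 1)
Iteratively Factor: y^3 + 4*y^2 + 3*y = (y + 1)*(y^2 + 3*y) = y*(y + 1)*(y + 3)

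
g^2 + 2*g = g*(g + 2)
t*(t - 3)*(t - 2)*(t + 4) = t^4 - t^3 - 14*t^2 + 24*t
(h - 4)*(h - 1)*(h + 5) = h^3 - 21*h + 20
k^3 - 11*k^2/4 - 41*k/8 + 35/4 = (k - 7/2)*(k - 5/4)*(k + 2)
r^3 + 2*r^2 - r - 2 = (r - 1)*(r + 1)*(r + 2)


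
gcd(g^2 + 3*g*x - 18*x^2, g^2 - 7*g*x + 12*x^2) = -g + 3*x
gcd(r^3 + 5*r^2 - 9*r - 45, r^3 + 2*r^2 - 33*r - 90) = r^2 + 8*r + 15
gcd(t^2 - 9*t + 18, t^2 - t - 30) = t - 6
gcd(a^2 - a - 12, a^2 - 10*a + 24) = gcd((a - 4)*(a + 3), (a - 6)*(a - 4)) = a - 4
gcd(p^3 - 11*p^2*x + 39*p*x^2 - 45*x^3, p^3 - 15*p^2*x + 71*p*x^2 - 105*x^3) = p^2 - 8*p*x + 15*x^2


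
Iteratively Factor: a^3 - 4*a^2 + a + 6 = (a + 1)*(a^2 - 5*a + 6) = (a - 3)*(a + 1)*(a - 2)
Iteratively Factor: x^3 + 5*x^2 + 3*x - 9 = (x + 3)*(x^2 + 2*x - 3) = (x - 1)*(x + 3)*(x + 3)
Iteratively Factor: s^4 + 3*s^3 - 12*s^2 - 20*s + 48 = (s + 4)*(s^3 - s^2 - 8*s + 12) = (s + 3)*(s + 4)*(s^2 - 4*s + 4) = (s - 2)*(s + 3)*(s + 4)*(s - 2)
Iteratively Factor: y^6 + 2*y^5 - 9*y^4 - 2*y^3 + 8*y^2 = (y - 2)*(y^5 + 4*y^4 - y^3 - 4*y^2) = y*(y - 2)*(y^4 + 4*y^3 - y^2 - 4*y) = y*(y - 2)*(y - 1)*(y^3 + 5*y^2 + 4*y) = y*(y - 2)*(y - 1)*(y + 4)*(y^2 + y) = y^2*(y - 2)*(y - 1)*(y + 4)*(y + 1)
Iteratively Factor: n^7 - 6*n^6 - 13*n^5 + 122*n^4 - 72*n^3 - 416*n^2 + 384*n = (n)*(n^6 - 6*n^5 - 13*n^4 + 122*n^3 - 72*n^2 - 416*n + 384) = n*(n + 4)*(n^5 - 10*n^4 + 27*n^3 + 14*n^2 - 128*n + 96) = n*(n - 1)*(n + 4)*(n^4 - 9*n^3 + 18*n^2 + 32*n - 96) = n*(n - 3)*(n - 1)*(n + 4)*(n^3 - 6*n^2 + 32) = n*(n - 4)*(n - 3)*(n - 1)*(n + 4)*(n^2 - 2*n - 8) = n*(n - 4)*(n - 3)*(n - 1)*(n + 2)*(n + 4)*(n - 4)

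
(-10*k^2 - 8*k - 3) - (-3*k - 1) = -10*k^2 - 5*k - 2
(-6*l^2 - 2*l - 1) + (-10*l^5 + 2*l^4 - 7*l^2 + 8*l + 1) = -10*l^5 + 2*l^4 - 13*l^2 + 6*l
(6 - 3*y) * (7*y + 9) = -21*y^2 + 15*y + 54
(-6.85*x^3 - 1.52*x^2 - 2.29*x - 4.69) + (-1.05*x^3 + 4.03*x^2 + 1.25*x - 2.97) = -7.9*x^3 + 2.51*x^2 - 1.04*x - 7.66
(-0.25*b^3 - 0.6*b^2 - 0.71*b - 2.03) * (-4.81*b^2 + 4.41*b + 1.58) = 1.2025*b^5 + 1.7835*b^4 + 0.374099999999999*b^3 + 5.6852*b^2 - 10.0741*b - 3.2074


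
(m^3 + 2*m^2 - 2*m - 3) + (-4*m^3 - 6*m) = -3*m^3 + 2*m^2 - 8*m - 3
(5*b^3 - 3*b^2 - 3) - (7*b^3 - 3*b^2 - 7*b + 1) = -2*b^3 + 7*b - 4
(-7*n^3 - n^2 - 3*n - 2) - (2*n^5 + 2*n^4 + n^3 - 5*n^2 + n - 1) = -2*n^5 - 2*n^4 - 8*n^3 + 4*n^2 - 4*n - 1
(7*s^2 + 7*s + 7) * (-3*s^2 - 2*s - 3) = -21*s^4 - 35*s^3 - 56*s^2 - 35*s - 21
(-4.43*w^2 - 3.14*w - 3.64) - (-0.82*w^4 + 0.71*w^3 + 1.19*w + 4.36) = 0.82*w^4 - 0.71*w^3 - 4.43*w^2 - 4.33*w - 8.0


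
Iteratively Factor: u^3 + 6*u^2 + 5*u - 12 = (u + 3)*(u^2 + 3*u - 4) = (u - 1)*(u + 3)*(u + 4)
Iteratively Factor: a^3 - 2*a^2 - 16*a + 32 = (a - 2)*(a^2 - 16) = (a - 2)*(a + 4)*(a - 4)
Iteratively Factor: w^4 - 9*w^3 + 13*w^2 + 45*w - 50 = (w - 5)*(w^3 - 4*w^2 - 7*w + 10) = (w - 5)*(w - 1)*(w^2 - 3*w - 10) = (w - 5)^2*(w - 1)*(w + 2)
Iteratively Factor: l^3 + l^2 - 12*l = (l + 4)*(l^2 - 3*l) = l*(l + 4)*(l - 3)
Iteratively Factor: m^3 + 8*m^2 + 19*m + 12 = (m + 1)*(m^2 + 7*m + 12) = (m + 1)*(m + 3)*(m + 4)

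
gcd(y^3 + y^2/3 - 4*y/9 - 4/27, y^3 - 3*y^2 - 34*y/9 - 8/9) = y^2 + y + 2/9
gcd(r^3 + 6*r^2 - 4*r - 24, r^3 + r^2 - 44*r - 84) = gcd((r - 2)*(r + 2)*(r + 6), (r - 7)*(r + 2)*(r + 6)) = r^2 + 8*r + 12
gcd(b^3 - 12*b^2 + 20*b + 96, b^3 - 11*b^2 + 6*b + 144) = b^2 - 14*b + 48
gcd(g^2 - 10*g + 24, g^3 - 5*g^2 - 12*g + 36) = g - 6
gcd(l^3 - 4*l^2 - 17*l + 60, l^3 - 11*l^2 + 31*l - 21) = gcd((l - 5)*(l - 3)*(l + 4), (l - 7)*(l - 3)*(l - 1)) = l - 3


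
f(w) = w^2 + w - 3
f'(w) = 2*w + 1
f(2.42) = 5.28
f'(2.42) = 5.84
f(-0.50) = -3.25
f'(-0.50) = 0.00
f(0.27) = -2.66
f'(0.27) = 1.54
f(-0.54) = -3.25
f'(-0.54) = -0.08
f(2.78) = 7.51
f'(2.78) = 6.56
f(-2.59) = 1.12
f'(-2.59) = -4.18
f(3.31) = 11.27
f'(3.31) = 7.62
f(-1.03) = -2.97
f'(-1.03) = -1.06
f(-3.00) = 3.00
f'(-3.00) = -5.00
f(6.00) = 39.00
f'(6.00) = 13.00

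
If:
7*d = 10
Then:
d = 10/7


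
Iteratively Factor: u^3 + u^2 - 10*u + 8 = (u + 4)*(u^2 - 3*u + 2) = (u - 2)*(u + 4)*(u - 1)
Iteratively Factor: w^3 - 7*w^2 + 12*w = (w)*(w^2 - 7*w + 12) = w*(w - 3)*(w - 4)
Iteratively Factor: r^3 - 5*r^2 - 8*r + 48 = (r - 4)*(r^2 - r - 12) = (r - 4)^2*(r + 3)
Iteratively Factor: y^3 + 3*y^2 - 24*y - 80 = (y + 4)*(y^2 - y - 20) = (y + 4)^2*(y - 5)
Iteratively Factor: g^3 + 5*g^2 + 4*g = (g + 4)*(g^2 + g) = (g + 1)*(g + 4)*(g)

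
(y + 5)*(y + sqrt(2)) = y^2 + sqrt(2)*y + 5*y + 5*sqrt(2)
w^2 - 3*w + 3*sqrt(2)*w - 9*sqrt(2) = (w - 3)*(w + 3*sqrt(2))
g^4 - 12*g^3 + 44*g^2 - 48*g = g*(g - 6)*(g - 4)*(g - 2)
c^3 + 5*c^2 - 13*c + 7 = (c - 1)^2*(c + 7)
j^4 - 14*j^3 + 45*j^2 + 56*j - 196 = (j - 7)^2*(j - 2)*(j + 2)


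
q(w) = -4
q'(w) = 0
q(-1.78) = -4.00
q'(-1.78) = 0.00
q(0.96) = -4.00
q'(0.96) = 0.00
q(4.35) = -4.00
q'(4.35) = 0.00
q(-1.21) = -4.00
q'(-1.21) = 0.00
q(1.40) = -4.00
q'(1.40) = 0.00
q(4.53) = -4.00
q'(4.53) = 0.00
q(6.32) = -4.00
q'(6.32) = 0.00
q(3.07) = -4.00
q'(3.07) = 0.00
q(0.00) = -4.00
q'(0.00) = 0.00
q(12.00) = -4.00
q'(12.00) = 0.00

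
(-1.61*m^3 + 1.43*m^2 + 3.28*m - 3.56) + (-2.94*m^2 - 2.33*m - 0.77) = -1.61*m^3 - 1.51*m^2 + 0.95*m - 4.33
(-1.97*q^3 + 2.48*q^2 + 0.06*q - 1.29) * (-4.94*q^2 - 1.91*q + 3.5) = 9.7318*q^5 - 8.4885*q^4 - 11.9282*q^3 + 14.938*q^2 + 2.6739*q - 4.515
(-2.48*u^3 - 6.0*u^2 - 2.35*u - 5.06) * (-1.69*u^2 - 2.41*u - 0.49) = 4.1912*u^5 + 16.1168*u^4 + 19.6467*u^3 + 17.1549*u^2 + 13.3461*u + 2.4794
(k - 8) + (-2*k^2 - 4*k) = -2*k^2 - 3*k - 8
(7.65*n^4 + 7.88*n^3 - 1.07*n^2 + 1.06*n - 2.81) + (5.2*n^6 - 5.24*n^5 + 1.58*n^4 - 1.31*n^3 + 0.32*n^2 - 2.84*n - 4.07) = 5.2*n^6 - 5.24*n^5 + 9.23*n^4 + 6.57*n^3 - 0.75*n^2 - 1.78*n - 6.88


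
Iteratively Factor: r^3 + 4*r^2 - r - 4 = (r - 1)*(r^2 + 5*r + 4) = (r - 1)*(r + 4)*(r + 1)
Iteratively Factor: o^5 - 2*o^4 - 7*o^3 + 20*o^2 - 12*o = (o)*(o^4 - 2*o^3 - 7*o^2 + 20*o - 12) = o*(o + 3)*(o^3 - 5*o^2 + 8*o - 4) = o*(o - 2)*(o + 3)*(o^2 - 3*o + 2) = o*(o - 2)*(o - 1)*(o + 3)*(o - 2)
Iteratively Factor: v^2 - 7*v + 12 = (v - 3)*(v - 4)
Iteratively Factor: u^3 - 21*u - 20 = (u + 4)*(u^2 - 4*u - 5) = (u + 1)*(u + 4)*(u - 5)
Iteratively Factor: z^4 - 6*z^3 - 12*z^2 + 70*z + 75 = (z - 5)*(z^3 - z^2 - 17*z - 15) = (z - 5)*(z + 1)*(z^2 - 2*z - 15) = (z - 5)*(z + 1)*(z + 3)*(z - 5)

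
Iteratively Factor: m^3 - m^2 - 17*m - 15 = (m - 5)*(m^2 + 4*m + 3) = (m - 5)*(m + 1)*(m + 3)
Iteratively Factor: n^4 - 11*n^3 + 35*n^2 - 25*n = (n - 5)*(n^3 - 6*n^2 + 5*n) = (n - 5)^2*(n^2 - n) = (n - 5)^2*(n - 1)*(n)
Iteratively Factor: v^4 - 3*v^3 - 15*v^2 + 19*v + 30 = (v + 1)*(v^3 - 4*v^2 - 11*v + 30) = (v - 5)*(v + 1)*(v^2 + v - 6) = (v - 5)*(v + 1)*(v + 3)*(v - 2)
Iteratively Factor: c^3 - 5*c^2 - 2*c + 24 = (c + 2)*(c^2 - 7*c + 12) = (c - 3)*(c + 2)*(c - 4)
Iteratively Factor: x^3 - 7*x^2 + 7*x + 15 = (x + 1)*(x^2 - 8*x + 15) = (x - 3)*(x + 1)*(x - 5)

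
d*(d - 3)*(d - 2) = d^3 - 5*d^2 + 6*d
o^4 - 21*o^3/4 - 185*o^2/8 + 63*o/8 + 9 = (o - 8)*(o - 3/4)*(o + 1/2)*(o + 3)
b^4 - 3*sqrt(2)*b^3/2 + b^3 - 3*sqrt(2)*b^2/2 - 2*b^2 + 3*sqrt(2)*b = b*(b - 1)*(b + 2)*(b - 3*sqrt(2)/2)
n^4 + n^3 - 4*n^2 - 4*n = n*(n - 2)*(n + 1)*(n + 2)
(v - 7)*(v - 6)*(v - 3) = v^3 - 16*v^2 + 81*v - 126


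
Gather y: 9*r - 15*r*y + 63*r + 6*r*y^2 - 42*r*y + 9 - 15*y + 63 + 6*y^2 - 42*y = 72*r + y^2*(6*r + 6) + y*(-57*r - 57) + 72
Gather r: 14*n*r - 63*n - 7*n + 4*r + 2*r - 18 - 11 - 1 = -70*n + r*(14*n + 6) - 30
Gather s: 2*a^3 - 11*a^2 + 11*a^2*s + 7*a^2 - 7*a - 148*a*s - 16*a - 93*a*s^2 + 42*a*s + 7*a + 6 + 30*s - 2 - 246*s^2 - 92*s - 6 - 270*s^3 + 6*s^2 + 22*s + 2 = 2*a^3 - 4*a^2 - 16*a - 270*s^3 + s^2*(-93*a - 240) + s*(11*a^2 - 106*a - 40)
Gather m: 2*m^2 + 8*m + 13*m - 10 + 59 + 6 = 2*m^2 + 21*m + 55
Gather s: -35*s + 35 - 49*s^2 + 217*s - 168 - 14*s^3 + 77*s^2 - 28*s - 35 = -14*s^3 + 28*s^2 + 154*s - 168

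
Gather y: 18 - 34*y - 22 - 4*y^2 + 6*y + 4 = -4*y^2 - 28*y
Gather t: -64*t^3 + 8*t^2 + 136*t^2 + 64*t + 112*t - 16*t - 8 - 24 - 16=-64*t^3 + 144*t^2 + 160*t - 48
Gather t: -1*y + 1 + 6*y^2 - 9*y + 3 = 6*y^2 - 10*y + 4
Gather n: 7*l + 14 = 7*l + 14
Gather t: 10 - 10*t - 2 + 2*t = 8 - 8*t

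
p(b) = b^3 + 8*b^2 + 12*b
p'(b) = 3*b^2 + 16*b + 12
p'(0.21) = 15.49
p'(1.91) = 53.50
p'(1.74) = 48.92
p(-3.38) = 12.22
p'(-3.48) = -7.35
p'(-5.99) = 23.80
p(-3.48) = 12.98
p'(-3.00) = -9.00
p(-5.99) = 0.24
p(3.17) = 150.29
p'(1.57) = 44.51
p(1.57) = 42.43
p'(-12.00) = 252.00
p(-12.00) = -720.00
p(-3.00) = 9.00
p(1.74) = 50.37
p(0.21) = 2.88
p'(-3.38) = -7.81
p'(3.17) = 92.87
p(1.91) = 59.07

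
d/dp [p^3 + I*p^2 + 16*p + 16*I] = 3*p^2 + 2*I*p + 16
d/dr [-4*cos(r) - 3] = 4*sin(r)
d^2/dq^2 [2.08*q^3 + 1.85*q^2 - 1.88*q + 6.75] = 12.48*q + 3.7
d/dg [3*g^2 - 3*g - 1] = 6*g - 3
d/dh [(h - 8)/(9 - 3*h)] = -5/(3*(h - 3)^2)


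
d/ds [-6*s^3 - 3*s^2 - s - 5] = -18*s^2 - 6*s - 1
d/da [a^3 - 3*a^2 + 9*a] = 3*a^2 - 6*a + 9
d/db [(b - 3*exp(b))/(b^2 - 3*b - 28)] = (-(b - 3*exp(b))*(2*b - 3) + (3*exp(b) - 1)*(-b^2 + 3*b + 28))/(-b^2 + 3*b + 28)^2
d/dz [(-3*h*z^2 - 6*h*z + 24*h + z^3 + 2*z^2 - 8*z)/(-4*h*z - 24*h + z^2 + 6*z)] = (2*(-2*h + z + 3)*(3*h*z^2 + 6*h*z - 24*h - z^3 - 2*z^2 + 8*z) + (4*h*z + 24*h - z^2 - 6*z)*(6*h*z + 6*h - 3*z^2 - 4*z + 8))/(4*h*z + 24*h - z^2 - 6*z)^2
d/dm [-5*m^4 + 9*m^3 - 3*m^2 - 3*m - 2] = -20*m^3 + 27*m^2 - 6*m - 3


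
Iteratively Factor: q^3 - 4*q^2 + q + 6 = (q + 1)*(q^2 - 5*q + 6) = (q - 2)*(q + 1)*(q - 3)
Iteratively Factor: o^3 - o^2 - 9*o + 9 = (o - 1)*(o^2 - 9) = (o - 3)*(o - 1)*(o + 3)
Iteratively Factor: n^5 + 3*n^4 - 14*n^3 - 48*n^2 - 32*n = (n - 4)*(n^4 + 7*n^3 + 14*n^2 + 8*n) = (n - 4)*(n + 2)*(n^3 + 5*n^2 + 4*n) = (n - 4)*(n + 2)*(n + 4)*(n^2 + n) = n*(n - 4)*(n + 2)*(n + 4)*(n + 1)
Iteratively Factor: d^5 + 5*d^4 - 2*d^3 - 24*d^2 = (d - 2)*(d^4 + 7*d^3 + 12*d^2) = (d - 2)*(d + 4)*(d^3 + 3*d^2) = (d - 2)*(d + 3)*(d + 4)*(d^2) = d*(d - 2)*(d + 3)*(d + 4)*(d)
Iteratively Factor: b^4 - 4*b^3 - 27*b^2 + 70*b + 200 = (b - 5)*(b^3 + b^2 - 22*b - 40) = (b - 5)*(b + 4)*(b^2 - 3*b - 10) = (b - 5)*(b + 2)*(b + 4)*(b - 5)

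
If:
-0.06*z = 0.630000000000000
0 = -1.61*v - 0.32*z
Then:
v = 2.09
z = -10.50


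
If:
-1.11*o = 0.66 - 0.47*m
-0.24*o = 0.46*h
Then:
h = -0.521739130434783*o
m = 2.36170212765957*o + 1.40425531914894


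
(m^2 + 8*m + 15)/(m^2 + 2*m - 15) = (m + 3)/(m - 3)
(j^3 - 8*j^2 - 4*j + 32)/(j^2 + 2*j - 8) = (j^2 - 6*j - 16)/(j + 4)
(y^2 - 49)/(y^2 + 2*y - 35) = (y - 7)/(y - 5)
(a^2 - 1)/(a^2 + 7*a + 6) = (a - 1)/(a + 6)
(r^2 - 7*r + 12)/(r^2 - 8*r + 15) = (r - 4)/(r - 5)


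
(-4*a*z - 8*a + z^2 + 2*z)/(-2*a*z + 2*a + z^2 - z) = (4*a*z + 8*a - z^2 - 2*z)/(2*a*z - 2*a - z^2 + z)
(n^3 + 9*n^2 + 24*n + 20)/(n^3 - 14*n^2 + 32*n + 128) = (n^2 + 7*n + 10)/(n^2 - 16*n + 64)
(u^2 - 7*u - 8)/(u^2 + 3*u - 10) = (u^2 - 7*u - 8)/(u^2 + 3*u - 10)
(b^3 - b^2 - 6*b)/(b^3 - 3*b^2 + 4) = b*(b^2 - b - 6)/(b^3 - 3*b^2 + 4)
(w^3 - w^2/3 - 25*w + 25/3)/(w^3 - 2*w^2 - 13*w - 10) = (3*w^2 + 14*w - 5)/(3*(w^2 + 3*w + 2))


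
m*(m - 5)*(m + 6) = m^3 + m^2 - 30*m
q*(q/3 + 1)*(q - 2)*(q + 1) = q^4/3 + 2*q^3/3 - 5*q^2/3 - 2*q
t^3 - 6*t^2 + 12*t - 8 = (t - 2)^3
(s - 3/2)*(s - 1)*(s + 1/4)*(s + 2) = s^4 - s^3/4 - 29*s^2/8 + 17*s/8 + 3/4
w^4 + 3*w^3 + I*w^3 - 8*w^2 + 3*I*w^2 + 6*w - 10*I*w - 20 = (w - 2)*(w + 5)*(w - I)*(w + 2*I)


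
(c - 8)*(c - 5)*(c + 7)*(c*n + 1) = c^4*n - 6*c^3*n + c^3 - 51*c^2*n - 6*c^2 + 280*c*n - 51*c + 280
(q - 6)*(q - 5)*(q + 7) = q^3 - 4*q^2 - 47*q + 210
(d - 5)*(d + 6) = d^2 + d - 30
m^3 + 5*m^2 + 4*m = m*(m + 1)*(m + 4)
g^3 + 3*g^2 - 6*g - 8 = (g - 2)*(g + 1)*(g + 4)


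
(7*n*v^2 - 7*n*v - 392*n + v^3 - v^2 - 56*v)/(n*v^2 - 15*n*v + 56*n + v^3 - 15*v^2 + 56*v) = (7*n*v + 49*n + v^2 + 7*v)/(n*v - 7*n + v^2 - 7*v)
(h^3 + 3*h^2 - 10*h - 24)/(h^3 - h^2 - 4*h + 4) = (h^2 + h - 12)/(h^2 - 3*h + 2)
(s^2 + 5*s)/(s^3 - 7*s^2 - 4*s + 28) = s*(s + 5)/(s^3 - 7*s^2 - 4*s + 28)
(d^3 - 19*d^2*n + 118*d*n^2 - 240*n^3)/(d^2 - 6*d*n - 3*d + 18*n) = (d^2 - 13*d*n + 40*n^2)/(d - 3)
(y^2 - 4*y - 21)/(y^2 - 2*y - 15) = (y - 7)/(y - 5)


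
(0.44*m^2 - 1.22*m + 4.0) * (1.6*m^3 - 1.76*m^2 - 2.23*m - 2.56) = 0.704*m^5 - 2.7264*m^4 + 7.566*m^3 - 5.4458*m^2 - 5.7968*m - 10.24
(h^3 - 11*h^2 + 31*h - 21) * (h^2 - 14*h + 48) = h^5 - 25*h^4 + 233*h^3 - 983*h^2 + 1782*h - 1008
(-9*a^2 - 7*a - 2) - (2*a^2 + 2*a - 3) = -11*a^2 - 9*a + 1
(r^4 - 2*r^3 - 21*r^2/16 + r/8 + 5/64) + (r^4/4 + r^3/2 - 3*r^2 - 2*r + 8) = 5*r^4/4 - 3*r^3/2 - 69*r^2/16 - 15*r/8 + 517/64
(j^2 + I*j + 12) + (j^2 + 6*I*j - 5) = 2*j^2 + 7*I*j + 7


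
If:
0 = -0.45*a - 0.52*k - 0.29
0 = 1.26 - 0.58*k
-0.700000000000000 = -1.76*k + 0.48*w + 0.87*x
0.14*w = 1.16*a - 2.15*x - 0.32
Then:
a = -3.15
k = 2.17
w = 11.18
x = -2.58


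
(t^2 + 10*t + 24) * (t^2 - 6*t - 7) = t^4 + 4*t^3 - 43*t^2 - 214*t - 168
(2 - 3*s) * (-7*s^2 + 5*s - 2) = 21*s^3 - 29*s^2 + 16*s - 4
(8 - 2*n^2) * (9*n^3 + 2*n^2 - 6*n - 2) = -18*n^5 - 4*n^4 + 84*n^3 + 20*n^2 - 48*n - 16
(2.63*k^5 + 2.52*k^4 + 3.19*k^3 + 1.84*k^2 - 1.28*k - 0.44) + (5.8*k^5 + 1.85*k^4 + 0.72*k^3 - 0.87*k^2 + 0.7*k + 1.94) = 8.43*k^5 + 4.37*k^4 + 3.91*k^3 + 0.97*k^2 - 0.58*k + 1.5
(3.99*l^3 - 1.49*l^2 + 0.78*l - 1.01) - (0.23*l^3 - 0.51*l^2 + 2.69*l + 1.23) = 3.76*l^3 - 0.98*l^2 - 1.91*l - 2.24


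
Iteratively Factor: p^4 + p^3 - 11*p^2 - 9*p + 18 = (p - 1)*(p^3 + 2*p^2 - 9*p - 18) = (p - 3)*(p - 1)*(p^2 + 5*p + 6) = (p - 3)*(p - 1)*(p + 2)*(p + 3)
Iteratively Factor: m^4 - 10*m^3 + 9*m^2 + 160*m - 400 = (m - 5)*(m^3 - 5*m^2 - 16*m + 80) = (m - 5)*(m - 4)*(m^2 - m - 20) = (m - 5)^2*(m - 4)*(m + 4)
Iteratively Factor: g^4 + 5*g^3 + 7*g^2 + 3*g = (g + 1)*(g^3 + 4*g^2 + 3*g) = (g + 1)^2*(g^2 + 3*g) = g*(g + 1)^2*(g + 3)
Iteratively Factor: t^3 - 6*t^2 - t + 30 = (t + 2)*(t^2 - 8*t + 15) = (t - 5)*(t + 2)*(t - 3)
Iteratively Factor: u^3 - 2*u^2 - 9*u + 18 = (u - 3)*(u^2 + u - 6) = (u - 3)*(u - 2)*(u + 3)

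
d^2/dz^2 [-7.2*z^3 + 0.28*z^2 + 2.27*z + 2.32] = 0.56 - 43.2*z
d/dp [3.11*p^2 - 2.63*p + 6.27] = 6.22*p - 2.63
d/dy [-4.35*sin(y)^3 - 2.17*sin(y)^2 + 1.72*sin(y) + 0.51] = (-13.05*sin(y)^2 - 4.34*sin(y) + 1.72)*cos(y)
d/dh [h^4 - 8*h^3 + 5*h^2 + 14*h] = 4*h^3 - 24*h^2 + 10*h + 14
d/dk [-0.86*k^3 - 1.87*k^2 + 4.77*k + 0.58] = -2.58*k^2 - 3.74*k + 4.77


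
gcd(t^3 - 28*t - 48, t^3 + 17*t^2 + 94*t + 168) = t + 4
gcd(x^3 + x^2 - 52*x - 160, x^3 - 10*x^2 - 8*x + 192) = x^2 - 4*x - 32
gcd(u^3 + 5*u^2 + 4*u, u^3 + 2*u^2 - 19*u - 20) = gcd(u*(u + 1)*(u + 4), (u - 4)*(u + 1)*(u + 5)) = u + 1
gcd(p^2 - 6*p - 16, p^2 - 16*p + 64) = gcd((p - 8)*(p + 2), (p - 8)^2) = p - 8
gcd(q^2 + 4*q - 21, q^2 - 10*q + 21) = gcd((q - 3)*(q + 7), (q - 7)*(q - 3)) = q - 3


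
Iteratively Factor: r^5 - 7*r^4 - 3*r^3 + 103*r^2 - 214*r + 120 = (r + 4)*(r^4 - 11*r^3 + 41*r^2 - 61*r + 30) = (r - 3)*(r + 4)*(r^3 - 8*r^2 + 17*r - 10) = (r - 3)*(r - 1)*(r + 4)*(r^2 - 7*r + 10) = (r - 5)*(r - 3)*(r - 1)*(r + 4)*(r - 2)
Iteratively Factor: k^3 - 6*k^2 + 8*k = (k)*(k^2 - 6*k + 8) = k*(k - 4)*(k - 2)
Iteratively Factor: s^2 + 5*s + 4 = (s + 4)*(s + 1)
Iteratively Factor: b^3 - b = (b)*(b^2 - 1) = b*(b + 1)*(b - 1)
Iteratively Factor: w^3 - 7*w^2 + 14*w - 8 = (w - 2)*(w^2 - 5*w + 4) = (w - 4)*(w - 2)*(w - 1)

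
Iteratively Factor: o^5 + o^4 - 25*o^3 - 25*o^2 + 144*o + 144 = (o - 4)*(o^4 + 5*o^3 - 5*o^2 - 45*o - 36) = (o - 4)*(o - 3)*(o^3 + 8*o^2 + 19*o + 12) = (o - 4)*(o - 3)*(o + 4)*(o^2 + 4*o + 3) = (o - 4)*(o - 3)*(o + 1)*(o + 4)*(o + 3)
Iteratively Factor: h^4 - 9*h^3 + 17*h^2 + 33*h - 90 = (h - 3)*(h^3 - 6*h^2 - h + 30) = (h - 3)^2*(h^2 - 3*h - 10) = (h - 5)*(h - 3)^2*(h + 2)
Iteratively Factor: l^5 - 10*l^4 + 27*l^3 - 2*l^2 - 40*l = (l + 1)*(l^4 - 11*l^3 + 38*l^2 - 40*l) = l*(l + 1)*(l^3 - 11*l^2 + 38*l - 40) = l*(l - 2)*(l + 1)*(l^2 - 9*l + 20) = l*(l - 4)*(l - 2)*(l + 1)*(l - 5)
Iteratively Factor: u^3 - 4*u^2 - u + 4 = (u - 1)*(u^2 - 3*u - 4) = (u - 1)*(u + 1)*(u - 4)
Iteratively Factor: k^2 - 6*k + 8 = (k - 2)*(k - 4)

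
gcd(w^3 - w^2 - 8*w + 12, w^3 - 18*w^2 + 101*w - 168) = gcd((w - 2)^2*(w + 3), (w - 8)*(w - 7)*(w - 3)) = 1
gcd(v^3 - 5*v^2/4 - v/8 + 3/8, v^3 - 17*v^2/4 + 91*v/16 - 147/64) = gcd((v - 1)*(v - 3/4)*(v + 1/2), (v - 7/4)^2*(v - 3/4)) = v - 3/4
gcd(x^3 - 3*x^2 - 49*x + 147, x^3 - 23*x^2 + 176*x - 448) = x - 7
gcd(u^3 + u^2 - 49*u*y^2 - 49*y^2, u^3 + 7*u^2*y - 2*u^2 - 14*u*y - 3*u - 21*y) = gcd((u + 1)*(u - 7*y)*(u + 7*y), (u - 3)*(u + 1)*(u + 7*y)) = u^2 + 7*u*y + u + 7*y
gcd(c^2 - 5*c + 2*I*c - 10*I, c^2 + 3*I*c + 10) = 1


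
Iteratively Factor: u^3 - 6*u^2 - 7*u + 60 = (u + 3)*(u^2 - 9*u + 20) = (u - 5)*(u + 3)*(u - 4)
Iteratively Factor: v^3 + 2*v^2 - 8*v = (v)*(v^2 + 2*v - 8) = v*(v - 2)*(v + 4)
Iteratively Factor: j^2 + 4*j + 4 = (j + 2)*(j + 2)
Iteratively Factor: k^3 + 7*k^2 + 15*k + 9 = (k + 1)*(k^2 + 6*k + 9) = (k + 1)*(k + 3)*(k + 3)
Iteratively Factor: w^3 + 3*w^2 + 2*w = (w)*(w^2 + 3*w + 2) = w*(w + 1)*(w + 2)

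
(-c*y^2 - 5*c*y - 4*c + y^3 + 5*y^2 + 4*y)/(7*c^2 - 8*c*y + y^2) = (y^2 + 5*y + 4)/(-7*c + y)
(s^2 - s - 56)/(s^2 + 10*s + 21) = (s - 8)/(s + 3)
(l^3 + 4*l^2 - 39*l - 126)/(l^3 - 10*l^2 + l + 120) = (l^2 + l - 42)/(l^2 - 13*l + 40)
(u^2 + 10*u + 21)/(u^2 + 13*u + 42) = (u + 3)/(u + 6)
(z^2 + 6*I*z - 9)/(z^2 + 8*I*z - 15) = (z + 3*I)/(z + 5*I)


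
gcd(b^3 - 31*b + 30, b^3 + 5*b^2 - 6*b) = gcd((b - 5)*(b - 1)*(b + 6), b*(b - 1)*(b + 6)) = b^2 + 5*b - 6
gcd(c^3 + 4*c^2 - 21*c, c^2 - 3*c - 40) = 1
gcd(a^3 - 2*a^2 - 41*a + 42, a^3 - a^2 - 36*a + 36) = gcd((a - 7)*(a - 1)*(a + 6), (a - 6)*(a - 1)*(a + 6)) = a^2 + 5*a - 6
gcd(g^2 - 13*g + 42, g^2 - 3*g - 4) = 1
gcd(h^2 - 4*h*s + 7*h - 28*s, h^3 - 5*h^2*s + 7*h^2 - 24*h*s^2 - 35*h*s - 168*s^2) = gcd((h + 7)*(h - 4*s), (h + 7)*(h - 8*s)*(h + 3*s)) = h + 7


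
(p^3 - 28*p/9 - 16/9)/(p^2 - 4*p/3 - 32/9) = (3*p^2 - 4*p - 4)/(3*p - 8)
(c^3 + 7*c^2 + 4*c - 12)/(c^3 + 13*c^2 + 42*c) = (c^2 + c - 2)/(c*(c + 7))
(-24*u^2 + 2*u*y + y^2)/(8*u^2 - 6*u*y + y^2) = (6*u + y)/(-2*u + y)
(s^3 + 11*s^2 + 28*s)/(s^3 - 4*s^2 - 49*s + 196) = s*(s + 4)/(s^2 - 11*s + 28)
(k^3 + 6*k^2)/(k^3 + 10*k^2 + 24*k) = k/(k + 4)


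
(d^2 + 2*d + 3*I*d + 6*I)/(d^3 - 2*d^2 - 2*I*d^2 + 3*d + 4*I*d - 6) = (d^2 + d*(2 + 3*I) + 6*I)/(d^3 - 2*d^2*(1 + I) + d*(3 + 4*I) - 6)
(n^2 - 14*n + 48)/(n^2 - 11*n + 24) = (n - 6)/(n - 3)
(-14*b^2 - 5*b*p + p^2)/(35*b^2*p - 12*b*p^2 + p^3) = (2*b + p)/(p*(-5*b + p))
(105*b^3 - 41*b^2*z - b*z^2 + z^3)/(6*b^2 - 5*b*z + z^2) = (-35*b^2 + 2*b*z + z^2)/(-2*b + z)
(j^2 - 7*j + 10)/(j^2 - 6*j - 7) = (-j^2 + 7*j - 10)/(-j^2 + 6*j + 7)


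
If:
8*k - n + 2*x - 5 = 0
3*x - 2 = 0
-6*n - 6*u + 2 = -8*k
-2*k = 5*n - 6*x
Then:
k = 67/126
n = 37/63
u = 86/189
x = 2/3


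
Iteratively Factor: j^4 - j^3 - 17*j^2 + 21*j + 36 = (j - 3)*(j^3 + 2*j^2 - 11*j - 12) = (j - 3)*(j + 4)*(j^2 - 2*j - 3) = (j - 3)*(j + 1)*(j + 4)*(j - 3)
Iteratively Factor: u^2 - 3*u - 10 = (u + 2)*(u - 5)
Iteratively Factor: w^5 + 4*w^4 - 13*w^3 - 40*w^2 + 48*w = (w - 3)*(w^4 + 7*w^3 + 8*w^2 - 16*w) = (w - 3)*(w + 4)*(w^3 + 3*w^2 - 4*w) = (w - 3)*(w + 4)^2*(w^2 - w) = w*(w - 3)*(w + 4)^2*(w - 1)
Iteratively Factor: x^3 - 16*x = (x - 4)*(x^2 + 4*x) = x*(x - 4)*(x + 4)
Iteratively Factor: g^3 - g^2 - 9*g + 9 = (g - 3)*(g^2 + 2*g - 3) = (g - 3)*(g + 3)*(g - 1)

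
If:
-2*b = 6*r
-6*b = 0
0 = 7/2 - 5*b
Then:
No Solution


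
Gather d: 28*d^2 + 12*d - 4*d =28*d^2 + 8*d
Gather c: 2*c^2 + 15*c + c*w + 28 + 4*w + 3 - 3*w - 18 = 2*c^2 + c*(w + 15) + w + 13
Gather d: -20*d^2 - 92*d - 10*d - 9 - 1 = -20*d^2 - 102*d - 10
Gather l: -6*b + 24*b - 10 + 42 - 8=18*b + 24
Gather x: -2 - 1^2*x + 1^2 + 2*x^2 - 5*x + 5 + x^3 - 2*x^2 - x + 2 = x^3 - 7*x + 6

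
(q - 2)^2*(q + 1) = q^3 - 3*q^2 + 4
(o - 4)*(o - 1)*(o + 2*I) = o^3 - 5*o^2 + 2*I*o^2 + 4*o - 10*I*o + 8*I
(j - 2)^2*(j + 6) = j^3 + 2*j^2 - 20*j + 24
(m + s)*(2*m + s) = 2*m^2 + 3*m*s + s^2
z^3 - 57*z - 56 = (z - 8)*(z + 1)*(z + 7)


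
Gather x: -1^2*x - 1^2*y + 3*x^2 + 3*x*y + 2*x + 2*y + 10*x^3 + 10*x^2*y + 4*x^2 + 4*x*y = 10*x^3 + x^2*(10*y + 7) + x*(7*y + 1) + y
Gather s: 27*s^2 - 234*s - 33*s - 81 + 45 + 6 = 27*s^2 - 267*s - 30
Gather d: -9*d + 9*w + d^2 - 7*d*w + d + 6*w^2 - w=d^2 + d*(-7*w - 8) + 6*w^2 + 8*w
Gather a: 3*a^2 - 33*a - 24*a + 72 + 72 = 3*a^2 - 57*a + 144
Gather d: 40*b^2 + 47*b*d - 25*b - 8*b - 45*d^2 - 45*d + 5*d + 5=40*b^2 - 33*b - 45*d^2 + d*(47*b - 40) + 5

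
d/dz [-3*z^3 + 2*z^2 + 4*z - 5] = -9*z^2 + 4*z + 4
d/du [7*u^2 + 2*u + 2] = 14*u + 2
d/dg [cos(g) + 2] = -sin(g)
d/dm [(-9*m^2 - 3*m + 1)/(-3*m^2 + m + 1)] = 2*(-9*m^2 - 6*m - 2)/(9*m^4 - 6*m^3 - 5*m^2 + 2*m + 1)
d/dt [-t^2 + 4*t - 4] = 4 - 2*t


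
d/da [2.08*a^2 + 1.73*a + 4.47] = 4.16*a + 1.73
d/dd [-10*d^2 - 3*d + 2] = -20*d - 3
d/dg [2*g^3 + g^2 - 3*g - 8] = 6*g^2 + 2*g - 3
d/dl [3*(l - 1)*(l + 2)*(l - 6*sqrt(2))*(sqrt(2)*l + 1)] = 12*sqrt(2)*l^3 - 99*l^2 + 9*sqrt(2)*l^2 - 48*sqrt(2)*l - 66*l - 18*sqrt(2) + 66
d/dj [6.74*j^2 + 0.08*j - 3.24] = 13.48*j + 0.08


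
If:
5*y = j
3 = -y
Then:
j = -15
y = -3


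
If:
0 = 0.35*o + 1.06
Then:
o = -3.03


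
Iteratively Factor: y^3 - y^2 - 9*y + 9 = (y + 3)*(y^2 - 4*y + 3) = (y - 3)*(y + 3)*(y - 1)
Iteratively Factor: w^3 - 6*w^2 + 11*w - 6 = (w - 3)*(w^2 - 3*w + 2) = (w - 3)*(w - 2)*(w - 1)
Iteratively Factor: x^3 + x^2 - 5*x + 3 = (x + 3)*(x^2 - 2*x + 1) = (x - 1)*(x + 3)*(x - 1)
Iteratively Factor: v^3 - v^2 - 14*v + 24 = (v - 3)*(v^2 + 2*v - 8) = (v - 3)*(v - 2)*(v + 4)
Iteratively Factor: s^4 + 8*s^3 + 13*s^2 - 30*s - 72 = (s + 3)*(s^3 + 5*s^2 - 2*s - 24) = (s + 3)^2*(s^2 + 2*s - 8) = (s + 3)^2*(s + 4)*(s - 2)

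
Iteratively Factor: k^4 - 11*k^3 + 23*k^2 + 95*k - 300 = (k - 5)*(k^3 - 6*k^2 - 7*k + 60) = (k - 5)*(k + 3)*(k^2 - 9*k + 20) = (k - 5)*(k - 4)*(k + 3)*(k - 5)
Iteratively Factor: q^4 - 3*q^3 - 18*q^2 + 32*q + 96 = (q - 4)*(q^3 + q^2 - 14*q - 24) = (q - 4)*(q + 3)*(q^2 - 2*q - 8) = (q - 4)^2*(q + 3)*(q + 2)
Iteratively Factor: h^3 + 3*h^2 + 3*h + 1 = (h + 1)*(h^2 + 2*h + 1) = (h + 1)^2*(h + 1)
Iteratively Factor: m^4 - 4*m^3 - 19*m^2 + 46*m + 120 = (m + 2)*(m^3 - 6*m^2 - 7*m + 60) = (m + 2)*(m + 3)*(m^2 - 9*m + 20) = (m - 4)*(m + 2)*(m + 3)*(m - 5)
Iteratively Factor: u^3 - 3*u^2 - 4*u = (u + 1)*(u^2 - 4*u) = u*(u + 1)*(u - 4)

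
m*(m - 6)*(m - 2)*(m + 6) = m^4 - 2*m^3 - 36*m^2 + 72*m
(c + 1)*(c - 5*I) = c^2 + c - 5*I*c - 5*I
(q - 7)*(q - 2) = q^2 - 9*q + 14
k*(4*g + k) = 4*g*k + k^2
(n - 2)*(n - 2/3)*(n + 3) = n^3 + n^2/3 - 20*n/3 + 4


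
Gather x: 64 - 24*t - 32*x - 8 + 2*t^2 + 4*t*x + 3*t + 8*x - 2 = 2*t^2 - 21*t + x*(4*t - 24) + 54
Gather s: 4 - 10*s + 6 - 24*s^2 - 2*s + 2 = -24*s^2 - 12*s + 12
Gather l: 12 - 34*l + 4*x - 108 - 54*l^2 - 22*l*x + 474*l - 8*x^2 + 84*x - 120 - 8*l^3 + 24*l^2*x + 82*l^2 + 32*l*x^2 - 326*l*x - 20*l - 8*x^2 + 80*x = -8*l^3 + l^2*(24*x + 28) + l*(32*x^2 - 348*x + 420) - 16*x^2 + 168*x - 216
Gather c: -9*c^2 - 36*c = -9*c^2 - 36*c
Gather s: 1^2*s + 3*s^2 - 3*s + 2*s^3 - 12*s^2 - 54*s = 2*s^3 - 9*s^2 - 56*s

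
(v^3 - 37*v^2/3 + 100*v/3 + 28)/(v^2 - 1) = (3*v^3 - 37*v^2 + 100*v + 84)/(3*(v^2 - 1))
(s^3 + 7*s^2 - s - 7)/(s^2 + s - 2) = (s^2 + 8*s + 7)/(s + 2)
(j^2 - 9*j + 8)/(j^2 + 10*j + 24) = (j^2 - 9*j + 8)/(j^2 + 10*j + 24)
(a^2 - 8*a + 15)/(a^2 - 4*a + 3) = (a - 5)/(a - 1)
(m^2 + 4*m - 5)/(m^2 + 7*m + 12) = (m^2 + 4*m - 5)/(m^2 + 7*m + 12)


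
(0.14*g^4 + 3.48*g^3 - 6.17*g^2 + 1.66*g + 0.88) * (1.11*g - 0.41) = 0.1554*g^5 + 3.8054*g^4 - 8.2755*g^3 + 4.3723*g^2 + 0.2962*g - 0.3608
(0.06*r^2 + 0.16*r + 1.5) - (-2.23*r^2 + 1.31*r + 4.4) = 2.29*r^2 - 1.15*r - 2.9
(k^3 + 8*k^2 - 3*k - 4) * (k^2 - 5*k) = k^5 + 3*k^4 - 43*k^3 + 11*k^2 + 20*k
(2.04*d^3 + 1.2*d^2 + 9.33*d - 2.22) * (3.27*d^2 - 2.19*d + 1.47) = 6.6708*d^5 - 0.5436*d^4 + 30.8799*d^3 - 25.9281*d^2 + 18.5769*d - 3.2634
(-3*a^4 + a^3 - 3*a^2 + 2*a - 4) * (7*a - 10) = -21*a^5 + 37*a^4 - 31*a^3 + 44*a^2 - 48*a + 40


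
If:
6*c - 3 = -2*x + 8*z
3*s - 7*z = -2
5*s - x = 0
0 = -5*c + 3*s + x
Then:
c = 148/283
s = 185/566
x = 925/566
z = 241/566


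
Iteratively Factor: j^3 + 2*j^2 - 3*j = (j)*(j^2 + 2*j - 3) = j*(j - 1)*(j + 3)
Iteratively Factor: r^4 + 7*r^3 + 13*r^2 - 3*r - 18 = (r + 3)*(r^3 + 4*r^2 + r - 6) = (r + 2)*(r + 3)*(r^2 + 2*r - 3) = (r - 1)*(r + 2)*(r + 3)*(r + 3)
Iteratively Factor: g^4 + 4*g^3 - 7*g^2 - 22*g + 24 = (g - 2)*(g^3 + 6*g^2 + 5*g - 12) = (g - 2)*(g + 3)*(g^2 + 3*g - 4) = (g - 2)*(g + 3)*(g + 4)*(g - 1)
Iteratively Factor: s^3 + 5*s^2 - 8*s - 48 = (s - 3)*(s^2 + 8*s + 16) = (s - 3)*(s + 4)*(s + 4)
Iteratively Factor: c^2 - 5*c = (c)*(c - 5)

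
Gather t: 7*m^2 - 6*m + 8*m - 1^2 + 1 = 7*m^2 + 2*m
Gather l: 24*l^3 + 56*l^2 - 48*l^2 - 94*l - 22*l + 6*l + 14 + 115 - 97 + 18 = 24*l^3 + 8*l^2 - 110*l + 50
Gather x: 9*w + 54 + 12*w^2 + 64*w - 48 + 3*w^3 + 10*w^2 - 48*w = 3*w^3 + 22*w^2 + 25*w + 6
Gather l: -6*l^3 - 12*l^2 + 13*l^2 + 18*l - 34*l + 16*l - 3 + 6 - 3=-6*l^3 + l^2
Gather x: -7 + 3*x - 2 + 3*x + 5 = 6*x - 4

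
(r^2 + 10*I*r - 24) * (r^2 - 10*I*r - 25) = r^4 + 51*r^2 - 10*I*r + 600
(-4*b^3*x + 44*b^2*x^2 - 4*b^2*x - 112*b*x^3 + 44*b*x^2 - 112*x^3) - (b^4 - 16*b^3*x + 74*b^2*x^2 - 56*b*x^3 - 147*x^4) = -b^4 + 12*b^3*x - 30*b^2*x^2 - 4*b^2*x - 56*b*x^3 + 44*b*x^2 + 147*x^4 - 112*x^3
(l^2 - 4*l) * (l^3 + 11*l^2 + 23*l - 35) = l^5 + 7*l^4 - 21*l^3 - 127*l^2 + 140*l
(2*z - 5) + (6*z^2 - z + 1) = 6*z^2 + z - 4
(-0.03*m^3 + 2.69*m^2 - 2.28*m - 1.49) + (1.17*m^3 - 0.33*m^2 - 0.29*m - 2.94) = 1.14*m^3 + 2.36*m^2 - 2.57*m - 4.43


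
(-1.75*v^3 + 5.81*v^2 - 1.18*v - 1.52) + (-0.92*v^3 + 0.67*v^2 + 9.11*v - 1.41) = -2.67*v^3 + 6.48*v^2 + 7.93*v - 2.93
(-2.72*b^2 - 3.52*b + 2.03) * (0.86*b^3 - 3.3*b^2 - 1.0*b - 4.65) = -2.3392*b^5 + 5.9488*b^4 + 16.0818*b^3 + 9.469*b^2 + 14.338*b - 9.4395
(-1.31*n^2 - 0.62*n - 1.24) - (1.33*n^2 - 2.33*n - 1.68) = -2.64*n^2 + 1.71*n + 0.44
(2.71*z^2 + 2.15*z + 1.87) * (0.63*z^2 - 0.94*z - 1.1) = 1.7073*z^4 - 1.1929*z^3 - 3.8239*z^2 - 4.1228*z - 2.057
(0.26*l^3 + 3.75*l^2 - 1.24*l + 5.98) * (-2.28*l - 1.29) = -0.5928*l^4 - 8.8854*l^3 - 2.0103*l^2 - 12.0348*l - 7.7142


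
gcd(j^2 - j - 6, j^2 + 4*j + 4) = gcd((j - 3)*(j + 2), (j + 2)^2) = j + 2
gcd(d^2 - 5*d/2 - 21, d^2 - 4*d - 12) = d - 6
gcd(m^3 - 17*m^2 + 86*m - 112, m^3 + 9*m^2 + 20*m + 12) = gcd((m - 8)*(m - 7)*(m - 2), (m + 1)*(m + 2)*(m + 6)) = 1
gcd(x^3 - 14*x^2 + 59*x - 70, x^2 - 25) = x - 5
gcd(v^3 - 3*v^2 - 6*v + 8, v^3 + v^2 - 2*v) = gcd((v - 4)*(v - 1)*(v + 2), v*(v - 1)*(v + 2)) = v^2 + v - 2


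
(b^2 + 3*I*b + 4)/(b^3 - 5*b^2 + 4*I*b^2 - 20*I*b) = (b - I)/(b*(b - 5))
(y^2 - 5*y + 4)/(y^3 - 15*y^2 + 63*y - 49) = (y - 4)/(y^2 - 14*y + 49)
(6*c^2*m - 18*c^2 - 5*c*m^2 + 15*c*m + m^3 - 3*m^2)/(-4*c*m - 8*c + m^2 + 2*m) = (-6*c^2*m + 18*c^2 + 5*c*m^2 - 15*c*m - m^3 + 3*m^2)/(4*c*m + 8*c - m^2 - 2*m)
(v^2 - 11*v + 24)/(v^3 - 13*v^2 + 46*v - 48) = 1/(v - 2)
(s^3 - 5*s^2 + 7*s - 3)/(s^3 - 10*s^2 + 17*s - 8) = (s - 3)/(s - 8)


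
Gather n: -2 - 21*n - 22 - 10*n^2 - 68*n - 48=-10*n^2 - 89*n - 72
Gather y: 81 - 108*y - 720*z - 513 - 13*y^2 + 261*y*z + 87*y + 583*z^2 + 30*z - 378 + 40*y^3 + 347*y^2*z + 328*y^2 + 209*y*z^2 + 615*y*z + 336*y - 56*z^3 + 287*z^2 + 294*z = 40*y^3 + y^2*(347*z + 315) + y*(209*z^2 + 876*z + 315) - 56*z^3 + 870*z^2 - 396*z - 810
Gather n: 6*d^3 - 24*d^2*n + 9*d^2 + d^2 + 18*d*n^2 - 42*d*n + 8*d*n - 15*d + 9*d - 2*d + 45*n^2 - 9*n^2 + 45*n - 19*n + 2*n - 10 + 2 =6*d^3 + 10*d^2 - 8*d + n^2*(18*d + 36) + n*(-24*d^2 - 34*d + 28) - 8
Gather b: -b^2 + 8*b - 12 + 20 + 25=-b^2 + 8*b + 33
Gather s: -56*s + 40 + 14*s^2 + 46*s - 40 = 14*s^2 - 10*s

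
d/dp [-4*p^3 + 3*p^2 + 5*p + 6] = -12*p^2 + 6*p + 5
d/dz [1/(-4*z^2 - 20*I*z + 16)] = (2*z + 5*I)/(4*(z^2 + 5*I*z - 4)^2)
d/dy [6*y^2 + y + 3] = 12*y + 1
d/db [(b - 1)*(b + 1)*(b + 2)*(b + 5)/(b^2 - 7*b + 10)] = 2*(b^5 - 7*b^4 - 29*b^3 + 77*b^2 + 100*b - 70)/(b^4 - 14*b^3 + 69*b^2 - 140*b + 100)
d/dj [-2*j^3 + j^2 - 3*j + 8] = -6*j^2 + 2*j - 3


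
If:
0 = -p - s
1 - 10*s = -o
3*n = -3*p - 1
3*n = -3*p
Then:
No Solution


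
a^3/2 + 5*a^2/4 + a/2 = a*(a/2 + 1)*(a + 1/2)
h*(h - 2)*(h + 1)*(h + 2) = h^4 + h^3 - 4*h^2 - 4*h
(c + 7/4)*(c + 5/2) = c^2 + 17*c/4 + 35/8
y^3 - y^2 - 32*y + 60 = (y - 5)*(y - 2)*(y + 6)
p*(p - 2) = p^2 - 2*p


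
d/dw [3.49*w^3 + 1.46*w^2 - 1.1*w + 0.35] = 10.47*w^2 + 2.92*w - 1.1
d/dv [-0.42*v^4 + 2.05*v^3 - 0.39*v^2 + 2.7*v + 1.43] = -1.68*v^3 + 6.15*v^2 - 0.78*v + 2.7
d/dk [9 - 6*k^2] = -12*k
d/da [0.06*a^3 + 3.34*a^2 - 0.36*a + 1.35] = 0.18*a^2 + 6.68*a - 0.36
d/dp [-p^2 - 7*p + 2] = -2*p - 7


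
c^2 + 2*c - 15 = (c - 3)*(c + 5)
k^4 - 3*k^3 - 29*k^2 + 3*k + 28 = (k - 7)*(k - 1)*(k + 1)*(k + 4)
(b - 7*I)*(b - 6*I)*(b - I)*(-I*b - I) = -I*b^4 - 14*b^3 - I*b^3 - 14*b^2 + 55*I*b^2 + 42*b + 55*I*b + 42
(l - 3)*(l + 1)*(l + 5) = l^3 + 3*l^2 - 13*l - 15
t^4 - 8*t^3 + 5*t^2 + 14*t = t*(t - 7)*(t - 2)*(t + 1)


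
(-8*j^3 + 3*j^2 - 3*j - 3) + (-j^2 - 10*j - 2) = -8*j^3 + 2*j^2 - 13*j - 5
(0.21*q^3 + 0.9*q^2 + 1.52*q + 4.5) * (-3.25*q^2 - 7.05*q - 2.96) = -0.6825*q^5 - 4.4055*q^4 - 11.9066*q^3 - 28.005*q^2 - 36.2242*q - 13.32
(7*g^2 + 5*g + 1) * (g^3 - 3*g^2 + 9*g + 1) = 7*g^5 - 16*g^4 + 49*g^3 + 49*g^2 + 14*g + 1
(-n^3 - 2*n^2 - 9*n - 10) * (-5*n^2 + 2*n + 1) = 5*n^5 + 8*n^4 + 40*n^3 + 30*n^2 - 29*n - 10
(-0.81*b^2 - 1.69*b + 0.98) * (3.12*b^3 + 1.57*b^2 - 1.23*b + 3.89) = -2.5272*b^5 - 6.5445*b^4 + 1.4006*b^3 + 0.466399999999999*b^2 - 7.7795*b + 3.8122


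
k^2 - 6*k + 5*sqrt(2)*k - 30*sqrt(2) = (k - 6)*(k + 5*sqrt(2))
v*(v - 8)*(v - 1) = v^3 - 9*v^2 + 8*v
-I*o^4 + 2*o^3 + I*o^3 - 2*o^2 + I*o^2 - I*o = o*(o + I)^2*(-I*o + I)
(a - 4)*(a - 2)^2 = a^3 - 8*a^2 + 20*a - 16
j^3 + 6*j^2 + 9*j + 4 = (j + 1)^2*(j + 4)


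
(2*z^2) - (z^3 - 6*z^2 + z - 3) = -z^3 + 8*z^2 - z + 3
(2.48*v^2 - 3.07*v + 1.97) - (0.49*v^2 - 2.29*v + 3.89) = 1.99*v^2 - 0.78*v - 1.92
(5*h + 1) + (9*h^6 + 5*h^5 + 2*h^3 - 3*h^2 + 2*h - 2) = 9*h^6 + 5*h^5 + 2*h^3 - 3*h^2 + 7*h - 1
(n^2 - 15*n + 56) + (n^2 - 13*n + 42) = 2*n^2 - 28*n + 98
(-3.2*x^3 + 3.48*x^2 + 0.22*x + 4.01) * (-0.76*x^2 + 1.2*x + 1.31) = 2.432*x^5 - 6.4848*x^4 - 0.1832*x^3 + 1.7752*x^2 + 5.1002*x + 5.2531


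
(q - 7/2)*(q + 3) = q^2 - q/2 - 21/2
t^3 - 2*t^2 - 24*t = t*(t - 6)*(t + 4)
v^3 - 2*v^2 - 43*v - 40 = (v - 8)*(v + 1)*(v + 5)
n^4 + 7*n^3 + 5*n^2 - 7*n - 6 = (n - 1)*(n + 1)^2*(n + 6)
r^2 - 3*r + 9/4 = (r - 3/2)^2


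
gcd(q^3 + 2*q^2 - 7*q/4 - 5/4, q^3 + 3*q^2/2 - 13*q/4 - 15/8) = q^2 + 3*q + 5/4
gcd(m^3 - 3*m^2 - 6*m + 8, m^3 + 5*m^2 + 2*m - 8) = m^2 + m - 2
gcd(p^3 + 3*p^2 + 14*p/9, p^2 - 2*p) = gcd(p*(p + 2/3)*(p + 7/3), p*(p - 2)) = p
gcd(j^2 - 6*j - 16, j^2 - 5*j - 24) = j - 8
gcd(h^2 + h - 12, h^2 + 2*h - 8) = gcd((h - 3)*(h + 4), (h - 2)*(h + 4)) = h + 4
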